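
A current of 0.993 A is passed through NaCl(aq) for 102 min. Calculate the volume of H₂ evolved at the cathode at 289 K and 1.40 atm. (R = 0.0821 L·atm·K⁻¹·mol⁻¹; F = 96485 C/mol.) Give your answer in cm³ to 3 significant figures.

534 cm³

Q = It = 0.993 × 6120 = 6077 C
n(e⁻) = 6077 / 96485 = 0.06298 mol
2H⁺ + 2e⁻ → H₂, so n(H₂) = 0.06298 / 2 = 0.03149 mol
V = nRT/P = 0.03149 × 0.0821 × 289 / 1.40 = 0.5337 L
= 534 cm³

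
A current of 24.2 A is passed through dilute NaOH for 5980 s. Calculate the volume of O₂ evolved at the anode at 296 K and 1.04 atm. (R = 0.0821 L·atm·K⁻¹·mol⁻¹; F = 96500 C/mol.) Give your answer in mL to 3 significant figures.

Q = It = 24.2 × 5980 = 1.447×10^5 C
n(e⁻) = 1.447×10^5 / 96500 = 1.499 mol
2H₂O → O₂ + 4H⁺ + 4e⁻, so n(O₂) = 1.499 / 4 = 0.3748 mol
V = nRT/P = 0.3748 × 0.0821 × 296 / 1.04 = 8.758 L
= 8760 mL

8760 mL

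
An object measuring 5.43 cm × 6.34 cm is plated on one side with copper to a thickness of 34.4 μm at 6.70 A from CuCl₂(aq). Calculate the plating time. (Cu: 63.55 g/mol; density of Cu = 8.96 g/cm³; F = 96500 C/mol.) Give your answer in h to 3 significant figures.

0.134 h

Plated area = 5.43 × 6.34 = 34.43 cm²
Volume = 34.43 × 34.4×10⁻⁴ cm = 0.1184 cm³
m(Cu) = 0.1184 × 8.96 = 1.061 g
n(Cu) = 1.061 / 63.55 = 0.01670 mol; n(e⁻) = 2 × 0.01670 = 0.03340 mol
Q = 0.03340 × 96500 = 3223 C
t = 3223 / 6.70 = 481.0 s = 0.134 h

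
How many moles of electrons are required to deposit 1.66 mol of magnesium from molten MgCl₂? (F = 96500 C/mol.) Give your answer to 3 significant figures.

Mg²⁺ + 2e⁻ → Mg, so n(e⁻) = 2 × 1.66 = 3.320 mol

3.32 mol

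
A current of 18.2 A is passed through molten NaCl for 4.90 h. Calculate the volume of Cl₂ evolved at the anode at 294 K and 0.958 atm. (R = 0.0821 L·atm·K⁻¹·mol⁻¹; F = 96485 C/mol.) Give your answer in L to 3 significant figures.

41.9 L

Charge passed = 18.2 × 17640 = 3.210×10^5 C
Moles of electrons = 3.210×10^5 / 96485 = 3.327 mol
2Cl⁻ → Cl₂ + 2e⁻, so n(Cl₂) = 3.327 / 2 = 1.664 mol
V = nRT/P = 1.664 × 0.0821 × 294 / 0.958 = 41.93 L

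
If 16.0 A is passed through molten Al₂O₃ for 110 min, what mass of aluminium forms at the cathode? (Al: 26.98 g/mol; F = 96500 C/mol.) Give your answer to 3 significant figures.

Q = 16.0 A × 6600 s = 1.056×10^5 C
n(e⁻) = Q/F = 1.056×10^5/96500 = 1.094 mol
Al³⁺ + 3e⁻ → Al, so n(Al) = 1.094 / 3 = 0.3647 mol
m = 0.3647 × 26.98 = 9.84 g

9.84 g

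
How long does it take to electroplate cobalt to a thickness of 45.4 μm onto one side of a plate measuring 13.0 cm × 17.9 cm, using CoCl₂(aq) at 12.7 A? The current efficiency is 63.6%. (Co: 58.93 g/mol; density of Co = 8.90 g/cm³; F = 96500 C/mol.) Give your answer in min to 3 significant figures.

63.5 min

Plated area = 13.0 × 17.9 = 232.7 cm²
Volume = 232.7 × 45.4×10⁻⁴ cm = 1.056 cm³
m(Co) = 1.056 × 8.90 = 9.398 g
n(Co) = 9.398 / 58.93 = 0.1595 mol; n(e⁻) = 2 × 0.1595 = 0.3190 mol
Q = 0.3190 × 96500 / 0.636 = 48400 C
t = 48400 / 12.7 = 3811 s = 63.5 min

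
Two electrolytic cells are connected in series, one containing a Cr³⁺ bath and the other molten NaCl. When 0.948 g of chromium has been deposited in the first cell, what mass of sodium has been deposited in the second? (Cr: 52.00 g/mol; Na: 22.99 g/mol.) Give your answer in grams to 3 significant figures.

n(Cr) = 0.948 / 52.00 = 0.01823 mol
Cr³⁺ + 3e⁻ → Cr, so n(e⁻) = 3 × 0.01823 = 0.05469 mol
Same current for the same time ⇒ same n(e⁻) = 0.05469 mol in both cells.
Na⁺ + e⁻ → Na, so n(Na) = 0.05469 mol
m(Na) = 0.05469 × 22.99 = 1.26 g

1.26 g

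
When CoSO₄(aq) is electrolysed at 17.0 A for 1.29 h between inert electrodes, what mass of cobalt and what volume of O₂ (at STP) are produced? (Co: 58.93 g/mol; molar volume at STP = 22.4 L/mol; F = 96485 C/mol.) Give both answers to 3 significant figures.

24.1 g Co; 4.58 L O₂

Q = 17.0 × 4644 = 78950 C; n(e⁻) = 78950 / 96485 = 0.8183 mol
Cathode: Co²⁺ + 2e⁻ → Co → n(Co) = 0.8183/2 = 0.4092 mol → 24.1 g
Anode: 2H₂O → O₂ + 4H⁺ + 4e⁻ → n(O₂) = 0.8183/4 = 0.2046 mol → 4.58 L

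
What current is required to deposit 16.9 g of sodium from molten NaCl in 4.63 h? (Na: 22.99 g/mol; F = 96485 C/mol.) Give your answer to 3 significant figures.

4.26 A

n(Na) = 16.9 / 22.99 = 0.7351 mol
Na⁺ + e⁻ → Na, so n(e⁻) = 0.7351 mol
Q = 0.7351 × 96485 = 70930 C
I = Q / t = 70930 / 16668 s = 4.26 A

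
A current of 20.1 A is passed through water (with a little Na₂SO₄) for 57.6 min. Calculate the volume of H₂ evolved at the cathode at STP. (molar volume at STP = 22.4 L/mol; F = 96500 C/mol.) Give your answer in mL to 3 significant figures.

8060 mL

Q = It = 20.1 × 3456 = 69470 C
Moles of electrons = 69470 / 96500 = 0.7199 mol
2H⁺ + 2e⁻ → H₂, so n(H₂) = 0.7199 / 2 = 0.3600 mol
V = 0.3600 × 22.4 = 8.064 L
= 8060 mL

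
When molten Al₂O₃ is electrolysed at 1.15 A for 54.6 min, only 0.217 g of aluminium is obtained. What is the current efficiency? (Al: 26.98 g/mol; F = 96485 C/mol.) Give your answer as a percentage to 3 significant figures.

61.8%

Q = 1.15 × 3276 = 3767 C
n(e⁻) = 3767 / 96485 = 0.03904 mol
Al³⁺ + 3e⁻ → Al, so theoretical n(Al) = 0.01301 mol → 0.3510 g
Efficiency = 0.217 / 0.3510 = 0.6182 = 61.8%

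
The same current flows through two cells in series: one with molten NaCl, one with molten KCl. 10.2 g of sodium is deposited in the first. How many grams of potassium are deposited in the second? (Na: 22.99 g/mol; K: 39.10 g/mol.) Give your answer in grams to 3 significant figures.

17.3 g

n(Na) = 10.2 / 22.99 = 0.4437 mol
Na⁺ + e⁻ → Na, so n(e⁻) = 0.4437 mol
In series, the same 0.4437 mol of electrons flows through the second cell.
K⁺ + e⁻ → K, so n(K) = 0.4437 mol
m(K) = 0.4437 × 39.10 = 17.3 g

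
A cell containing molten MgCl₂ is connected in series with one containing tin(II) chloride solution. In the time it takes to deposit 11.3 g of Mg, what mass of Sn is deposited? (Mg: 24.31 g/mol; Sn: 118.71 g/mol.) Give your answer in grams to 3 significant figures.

n(Mg) = 11.3 / 24.31 = 0.4648 mol
Mg²⁺ + 2e⁻ → Mg, so n(e⁻) = 2 × 0.4648 = 0.9296 mol
The cells are in series, so the same charge (and hence the same n(e⁻) = 0.9296 mol) passes through both.
Sn²⁺ + 2e⁻ → Sn, so n(Sn) = 0.9296 / 2 = 0.4648 mol
m(Sn) = 0.4648 × 118.71 = 55.2 g

55.2 g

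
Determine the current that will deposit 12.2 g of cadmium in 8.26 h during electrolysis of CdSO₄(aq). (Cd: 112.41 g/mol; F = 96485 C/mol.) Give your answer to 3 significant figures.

n(Cd) = 12.2 / 112.41 = 0.1085 mol
Cd²⁺ + 2e⁻ → Cd, so n(e⁻) = 2 × 0.1085 = 0.2170 mol
Q = 0.2170 × 96485 = 20940 C
I = Q / t = 20940 / 29736 s = 0.704 A

0.704 A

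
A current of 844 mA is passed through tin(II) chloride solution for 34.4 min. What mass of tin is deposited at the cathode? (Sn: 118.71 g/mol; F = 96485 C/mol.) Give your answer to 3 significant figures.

1.07 g

Q = 0.844 A × 2064 s = 1742 C
n(e⁻) = 1742 / 96485 = 0.01805 mol
Sn²⁺ + 2e⁻ → Sn, so n(Sn) = 0.01805 / 2 = 0.009025 mol
m = 0.009025 × 118.71 = 1.07 g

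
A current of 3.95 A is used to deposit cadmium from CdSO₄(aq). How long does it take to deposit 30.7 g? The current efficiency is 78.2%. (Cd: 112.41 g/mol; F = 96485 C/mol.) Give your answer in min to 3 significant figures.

284 min

n(Cd) = 30.7 / 112.41 = 0.2731 mol
Cd²⁺ + 2e⁻ → Cd, so n(e⁻) = 2 × 0.2731 = 0.5462 mol
Q = 0.5462 × 96485 / 0.782 = 67390 C
t = Q / I = 67390 / 3.95 = 17060 s = 284 min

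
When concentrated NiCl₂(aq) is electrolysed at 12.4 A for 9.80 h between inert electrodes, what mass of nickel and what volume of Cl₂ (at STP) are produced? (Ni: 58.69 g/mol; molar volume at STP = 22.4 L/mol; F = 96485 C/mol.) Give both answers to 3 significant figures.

133 g Ni; 50.8 L Cl₂

Q = 12.4 × 35280 = 4.375×10^5 C; n(e⁻) = 4.375×10^5 / 96485 = 4.534 mol
Cathode: Ni²⁺ + 2e⁻ → Ni → n(Ni) = 4.534/2 = 2.267 mol → 133 g
Anode: 2Cl⁻ → Cl₂ + 2e⁻ → n(Cl₂) = 4.534/2 = 2.267 mol → 50.8 L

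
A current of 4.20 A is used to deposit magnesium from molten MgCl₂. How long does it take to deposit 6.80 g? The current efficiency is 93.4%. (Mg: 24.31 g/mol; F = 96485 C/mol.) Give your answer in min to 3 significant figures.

229 min

n(Mg) = 6.80 / 24.31 = 0.2797 mol
Mg²⁺ + 2e⁻ → Mg, so n(e⁻) = 2 × 0.2797 = 0.5594 mol
Q = 0.5594 × 96485 / 0.934 = 57790 C
t = Q / I = 57790 / 4.20 = 13760 s = 229 min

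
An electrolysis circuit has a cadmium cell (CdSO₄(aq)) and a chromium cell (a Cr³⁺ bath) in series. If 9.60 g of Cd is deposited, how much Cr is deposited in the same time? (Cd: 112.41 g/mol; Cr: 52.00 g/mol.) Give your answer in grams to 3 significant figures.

2.96 g

n(Cd) = 9.60 / 112.41 = 0.08540 mol
Cd²⁺ + 2e⁻ → Cd, so n(e⁻) = 2 × 0.08540 = 0.1708 mol
In series, the same 0.1708 mol of electrons flows through the second cell.
Cr³⁺ + 3e⁻ → Cr, so n(Cr) = 0.1708 / 3 = 0.05693 mol
m(Cr) = 0.05693 × 52.00 = 2.96 g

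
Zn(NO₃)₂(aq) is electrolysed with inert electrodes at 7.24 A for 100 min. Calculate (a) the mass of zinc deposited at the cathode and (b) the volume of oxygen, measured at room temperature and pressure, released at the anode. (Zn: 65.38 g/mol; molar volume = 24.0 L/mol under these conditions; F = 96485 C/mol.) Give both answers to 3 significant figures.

14.7 g Zn; 2.70 L O₂

Q = 7.24 × 6000 = 43440 C; n(e⁻) = 43440 / 96485 = 0.4502 mol
Cathode: Zn²⁺ + 2e⁻ → Zn → n(Zn) = 0.4502/2 = 0.2251 mol → 14.7 g
Anode: 2H₂O → O₂ + 4H⁺ + 4e⁻ → n(O₂) = 0.4502/4 = 0.1126 mol → 2.70 L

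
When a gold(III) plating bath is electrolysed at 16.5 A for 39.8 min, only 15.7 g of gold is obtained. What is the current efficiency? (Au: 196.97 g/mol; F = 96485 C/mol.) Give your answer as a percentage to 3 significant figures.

58.6%

Q = 16.5 × 2388 = 39400 C
n(e⁻) = 39400 / 96485 = 0.4084 mol
Au³⁺ + 3e⁻ → Au, so theoretical n(Au) = 0.1361 mol → 26.81 g
Efficiency = 15.7 / 26.81 = 0.5856 = 58.6%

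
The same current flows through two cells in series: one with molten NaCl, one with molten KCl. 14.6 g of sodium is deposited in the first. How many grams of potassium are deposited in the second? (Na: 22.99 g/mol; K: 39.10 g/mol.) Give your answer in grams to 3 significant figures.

24.8 g

n(Na) = 14.6 / 22.99 = 0.6351 mol
Na⁺ + e⁻ → Na, so n(e⁻) = 0.6351 mol
The cells are in series, so the same charge (and hence the same n(e⁻) = 0.6351 mol) passes through both.
K⁺ + e⁻ → K, so n(K) = 0.6351 mol
m(K) = 0.6351 × 39.10 = 24.8 g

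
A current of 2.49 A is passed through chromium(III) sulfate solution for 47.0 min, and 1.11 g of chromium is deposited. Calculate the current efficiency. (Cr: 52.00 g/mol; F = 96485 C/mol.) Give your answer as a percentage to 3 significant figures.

Q = 2.49 × 2820 = 7022 C
n(e⁻) = 7022 / 96485 = 0.07278 mol
Cr³⁺ + 3e⁻ → Cr, so theoretical n(Cr) = 0.02426 mol → 1.262 g
Efficiency = 1.11 / 1.262 = 0.8796 = 88.0%

88.0%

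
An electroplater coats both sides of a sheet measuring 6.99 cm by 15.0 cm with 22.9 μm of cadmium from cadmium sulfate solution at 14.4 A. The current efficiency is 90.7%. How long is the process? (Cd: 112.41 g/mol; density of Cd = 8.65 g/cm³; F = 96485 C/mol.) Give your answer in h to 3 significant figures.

Plated area = 2 × 6.99 × 15.0 = 209.7 cm²
Volume = 209.7 × 22.9×10⁻⁴ cm = 0.4802 cm³
m(Cd) = 0.4802 × 8.65 = 4.154 g
n(Cd) = 4.154 / 112.41 = 0.03695 mol; n(e⁻) = 2 × 0.03695 = 0.07390 mol
Q = 0.07390 × 96485 / 0.907 = 7861 C
t = 7861 / 14.4 = 545.9 s = 0.152 h

0.152 h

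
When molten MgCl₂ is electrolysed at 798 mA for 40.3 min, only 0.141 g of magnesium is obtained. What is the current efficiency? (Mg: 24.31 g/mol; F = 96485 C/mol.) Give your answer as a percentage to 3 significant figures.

58.0%

Q = 0.798 × 2418 = 1930 C
n(e⁻) = 1930 / 96485 = 0.02000 mol
Mg²⁺ + 2e⁻ → Mg, so theoretical n(Mg) = 0.01000 mol → 0.2431 g
Efficiency = 0.141 / 0.2431 = 0.5800 = 58.0%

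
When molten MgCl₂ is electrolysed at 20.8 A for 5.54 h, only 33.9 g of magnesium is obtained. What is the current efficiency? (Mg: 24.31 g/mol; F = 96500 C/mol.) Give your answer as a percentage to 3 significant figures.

Q = 20.8 × 19944 = 4.148×10^5 C
n(e⁻) = 4.148×10^5 / 96500 = 4.298 mol
Mg²⁺ + 2e⁻ → Mg, so theoretical n(Mg) = 2.149 mol → 52.24 g
Efficiency = 33.9 / 52.24 = 0.6489 = 64.9%

64.9%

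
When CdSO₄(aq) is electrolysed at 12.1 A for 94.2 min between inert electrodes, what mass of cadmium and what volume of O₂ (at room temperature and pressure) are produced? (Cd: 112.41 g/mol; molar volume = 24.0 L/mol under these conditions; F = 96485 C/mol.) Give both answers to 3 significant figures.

39.8 g Cd; 4.25 L O₂

Q = 12.1 × 5652 = 68390 C; n(e⁻) = 68390 / 96485 = 0.7088 mol
Cathode: Cd²⁺ + 2e⁻ → Cd → n(Cd) = 0.7088/2 = 0.3544 mol → 39.8 g
Anode: 2H₂O → O₂ + 4H⁺ + 4e⁻ → n(O₂) = 0.7088/4 = 0.1772 mol → 4.25 L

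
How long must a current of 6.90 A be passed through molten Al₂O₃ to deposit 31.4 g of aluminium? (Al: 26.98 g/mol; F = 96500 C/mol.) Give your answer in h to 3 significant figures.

13.6 h

n(Al) = 31.4 / 26.98 = 1.164 mol
Al³⁺ + 3e⁻ → Al, so n(e⁻) = 3 × 1.164 = 3.492 mol
Q = 3.492 × 96500 = 3.370×10^5 C
t = Q / I = 3.370×10^5 / 6.90 = 48840 s = 13.6 h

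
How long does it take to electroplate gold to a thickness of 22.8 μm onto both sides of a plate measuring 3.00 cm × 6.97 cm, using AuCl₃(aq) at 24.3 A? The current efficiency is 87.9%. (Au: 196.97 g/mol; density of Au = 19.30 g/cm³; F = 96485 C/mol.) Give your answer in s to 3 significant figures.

127 s

Plated area = 2 × 3.00 × 6.97 = 41.82 cm²
Volume = 41.82 × 22.8×10⁻⁴ cm = 0.09535 cm³
m(Au) = 0.09535 × 19.30 = 1.840 g
n(Au) = 1.840 / 196.97 = 0.009342 mol; n(e⁻) = 3 × 0.009342 = 0.02803 mol
Q = 0.02803 × 96485 / 0.879 = 3077 C
t = 3077 / 24.3 = 126.6 s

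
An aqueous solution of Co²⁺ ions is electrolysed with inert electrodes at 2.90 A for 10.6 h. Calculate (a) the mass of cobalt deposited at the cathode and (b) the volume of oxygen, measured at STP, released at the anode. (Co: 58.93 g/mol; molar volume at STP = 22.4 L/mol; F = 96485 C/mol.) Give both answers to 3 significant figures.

Q = 2.90 × 38160 = 1.107×10^5 C; n(e⁻) = 1.107×10^5 / 96485 = 1.147 mol
Cathode: Co²⁺ + 2e⁻ → Co → n(Co) = 1.147/2 = 0.5735 mol → 33.8 g
Anode: 2H₂O → O₂ + 4H⁺ + 4e⁻ → n(O₂) = 1.147/4 = 0.2868 mol → 6.42 L

33.8 g Co; 6.42 L O₂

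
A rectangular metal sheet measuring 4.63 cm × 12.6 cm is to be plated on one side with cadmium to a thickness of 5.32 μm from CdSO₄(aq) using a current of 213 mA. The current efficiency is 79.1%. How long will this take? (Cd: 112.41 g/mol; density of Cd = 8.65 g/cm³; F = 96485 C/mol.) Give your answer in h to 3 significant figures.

0.760 h

Plated area = 4.63 × 12.6 = 58.34 cm²
Volume = 58.34 × 5.32×10⁻⁴ cm = 0.03104 cm³
m(Cd) = 0.03104 × 8.65 = 0.2685 g
n(Cd) = 0.2685 / 112.41 = 0.002389 mol; n(e⁻) = 2 × 0.002389 = 0.004778 mol
Q = 0.004778 × 96485 / 0.791 = 582.8 C
t = 582.8 / 0.213 = 2736 s = 0.760 h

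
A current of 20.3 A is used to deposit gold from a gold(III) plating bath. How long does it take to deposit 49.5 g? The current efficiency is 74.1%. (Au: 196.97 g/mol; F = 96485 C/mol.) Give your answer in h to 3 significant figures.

1.34 h

n(Au) = 49.5 / 196.97 = 0.2513 mol
Au³⁺ + 3e⁻ → Au, so n(e⁻) = 3 × 0.2513 = 0.7539 mol
Q = 0.7539 × 96485 / 0.741 = 98160 C
t = Q / I = 98160 / 20.3 = 4835 s = 1.34 h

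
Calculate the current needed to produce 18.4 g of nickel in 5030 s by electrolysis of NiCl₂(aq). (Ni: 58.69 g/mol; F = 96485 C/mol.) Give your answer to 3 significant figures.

n(Ni) = 18.4 / 58.69 = 0.3135 mol
Ni²⁺ + 2e⁻ → Ni, so n(e⁻) = 2 × 0.3135 = 0.6270 mol
Q = 0.6270 × 96485 = 60500 C
I = Q / t = 60500 / 5030 s = 12.0 A

12.0 A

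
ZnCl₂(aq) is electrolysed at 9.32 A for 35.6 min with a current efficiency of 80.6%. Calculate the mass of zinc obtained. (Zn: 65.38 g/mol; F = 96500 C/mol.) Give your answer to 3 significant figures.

5.44 g

Q = 9.32 × 2136 = 19910 C
n(e⁻) = 19910 / 96500 = 0.2063 mol
Zn²⁺ + 2e⁻ → Zn, so theoretical m(Zn) = 0.1032 × 65.38 = 6.747 g
Actual mass = 80.6% × 6.747 = 5.44 g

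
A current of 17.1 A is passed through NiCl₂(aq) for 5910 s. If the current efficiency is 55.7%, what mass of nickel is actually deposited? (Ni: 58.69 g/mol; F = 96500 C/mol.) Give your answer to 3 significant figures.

Q = 17.1 × 5910 = 1.011×10^5 C
n(e⁻) = 1.011×10^5 / 96500 = 1.048 mol
Ni²⁺ + 2e⁻ → Ni, so theoretical m(Ni) = 0.5240 × 58.69 = 30.75 g
Actual mass = 55.7% × 30.75 = 17.1 g

17.1 g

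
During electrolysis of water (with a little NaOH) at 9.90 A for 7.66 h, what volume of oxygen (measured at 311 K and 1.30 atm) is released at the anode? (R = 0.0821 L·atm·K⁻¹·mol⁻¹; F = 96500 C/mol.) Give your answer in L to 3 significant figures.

Charge passed = 9.90 × 27576 = 2.730×10^5 C
Moles of electrons = 2.730×10^5 / 96500 = 2.829 mol
2H₂O → O₂ + 4H⁺ + 4e⁻, so n(O₂) = 2.829 / 4 = 0.7073 mol
V = nRT/P = 0.7073 × 0.0821 × 311 / 1.30 = 13.89 L

13.9 L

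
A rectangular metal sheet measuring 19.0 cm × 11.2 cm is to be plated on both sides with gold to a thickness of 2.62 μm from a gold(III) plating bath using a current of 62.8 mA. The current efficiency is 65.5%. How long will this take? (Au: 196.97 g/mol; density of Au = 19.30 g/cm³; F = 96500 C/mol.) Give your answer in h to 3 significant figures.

21.4 h

Plated area = 2 × 19.0 × 11.2 = 425.6 cm²
Volume = 425.6 × 2.62×10⁻⁴ cm = 0.1115 cm³
m(Au) = 0.1115 × 19.30 = 2.152 g
n(Au) = 2.152 / 196.97 = 0.01093 mol; n(e⁻) = 3 × 0.01093 = 0.03279 mol
Q = 0.03279 × 96500 / 0.655 = 4831 C
t = 4831 / 0.0628 = 76930 s = 21.4 h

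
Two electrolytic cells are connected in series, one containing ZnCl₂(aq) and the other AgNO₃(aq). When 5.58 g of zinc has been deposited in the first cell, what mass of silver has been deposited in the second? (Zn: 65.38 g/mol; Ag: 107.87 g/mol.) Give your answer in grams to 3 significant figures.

n(Zn) = 5.58 / 65.38 = 0.08535 mol
Zn²⁺ + 2e⁻ → Zn, so n(e⁻) = 2 × 0.08535 = 0.1707 mol
Since the cells are in series, n(e⁻) in the Ag cell is also 0.1707 mol.
Ag⁺ + e⁻ → Ag, so n(Ag) = 0.1707 mol
m(Ag) = 0.1707 × 107.87 = 18.4 g

18.4 g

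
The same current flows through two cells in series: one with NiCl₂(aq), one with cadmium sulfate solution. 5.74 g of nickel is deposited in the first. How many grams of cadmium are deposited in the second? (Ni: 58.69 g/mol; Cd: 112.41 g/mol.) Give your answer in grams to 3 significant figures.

11.0 g

n(Ni) = 5.74 / 58.69 = 0.09780 mol
Ni²⁺ + 2e⁻ → Ni, so n(e⁻) = 2 × 0.09780 = 0.1956 mol
Same current for the same time ⇒ same n(e⁻) = 0.1956 mol in both cells.
Cd²⁺ + 2e⁻ → Cd, so n(Cd) = 0.1956 / 2 = 0.09780 mol
m(Cd) = 0.09780 × 112.41 = 11.0 g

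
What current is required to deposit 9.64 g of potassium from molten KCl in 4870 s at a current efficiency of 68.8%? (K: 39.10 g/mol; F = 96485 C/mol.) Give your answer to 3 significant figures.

n(K) = 9.64 / 39.10 = 0.2465 mol
K⁺ + e⁻ → K, so n(e⁻) = 0.2465 mol
Q = 0.2465 × 96485 / 0.688 = 34570 C
I = Q / t = 34570 / 4870 s = 7.10 A

7.10 A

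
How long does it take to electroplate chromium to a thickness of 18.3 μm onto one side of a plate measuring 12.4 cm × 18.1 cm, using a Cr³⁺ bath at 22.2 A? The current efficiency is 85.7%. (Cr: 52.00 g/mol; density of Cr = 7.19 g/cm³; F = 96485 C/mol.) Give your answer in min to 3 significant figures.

14.4 min

Plated area = 12.4 × 18.1 = 224.4 cm²
Volume = 224.4 × 18.3×10⁻⁴ cm = 0.4107 cm³
m(Cr) = 0.4107 × 7.19 = 2.953 g
n(Cr) = 2.953 / 52.00 = 0.05679 mol; n(e⁻) = 3 × 0.05679 = 0.1704 mol
Q = 0.1704 × 96485 / 0.857 = 19180 C
t = 19180 / 22.2 = 864.0 s = 14.4 min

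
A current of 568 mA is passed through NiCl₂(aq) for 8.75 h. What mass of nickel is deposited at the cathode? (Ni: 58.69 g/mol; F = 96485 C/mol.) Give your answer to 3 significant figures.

Q = It = 0.568 × 31500 = 17890 C
n(e⁻) = Q/F = 17890/96485 = 0.1854 mol
Ni²⁺ + 2e⁻ → Ni, so n(Ni) = 0.1854 / 2 = 0.09270 mol
m = 0.09270 × 58.69 = 5.44 g

5.44 g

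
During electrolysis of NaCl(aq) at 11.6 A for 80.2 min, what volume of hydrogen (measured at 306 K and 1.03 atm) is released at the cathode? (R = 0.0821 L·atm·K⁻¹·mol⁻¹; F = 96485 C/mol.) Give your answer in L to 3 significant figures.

Q = It = 11.6 × 4812 = 55820 C
n(e⁻) = Q/F = 55820/96485 = 0.5785 mol
2H⁺ + 2e⁻ → H₂, so n(H₂) = 0.5785 / 2 = 0.2893 mol
V = nRT/P = 0.2893 × 0.0821 × 306 / 1.03 = 7.056 L

7.06 L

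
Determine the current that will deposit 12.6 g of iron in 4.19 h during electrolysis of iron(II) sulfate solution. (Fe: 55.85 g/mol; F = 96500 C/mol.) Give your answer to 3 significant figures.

n(Fe) = 12.6 / 55.85 = 0.2256 mol
Fe²⁺ + 2e⁻ → Fe, so n(e⁻) = 2 × 0.2256 = 0.4512 mol
Q = 0.4512 × 96500 = 43540 C
I = Q / t = 43540 / 15084 s = 2.89 A

2.89 A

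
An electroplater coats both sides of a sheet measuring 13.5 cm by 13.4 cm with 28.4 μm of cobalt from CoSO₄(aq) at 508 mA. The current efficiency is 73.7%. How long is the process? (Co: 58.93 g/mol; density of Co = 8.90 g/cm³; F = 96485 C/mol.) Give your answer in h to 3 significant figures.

Plated area = 2 × 13.5 × 13.4 = 361.8 cm²
Volume = 361.8 × 28.4×10⁻⁴ cm = 1.028 cm³
m(Co) = 1.028 × 8.90 = 9.149 g
n(Co) = 9.149 / 58.93 = 0.1553 mol; n(e⁻) = 2 × 0.1553 = 0.3106 mol
Q = 0.3106 × 96485 / 0.737 = 40660 C
t = 40660 / 0.508 = 80040 s = 22.2 h

22.2 h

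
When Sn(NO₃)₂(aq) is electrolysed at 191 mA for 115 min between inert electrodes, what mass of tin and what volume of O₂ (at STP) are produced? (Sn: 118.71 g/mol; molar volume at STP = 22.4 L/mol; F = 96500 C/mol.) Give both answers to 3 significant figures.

0.811 g Sn; 0.0765 L O₂

Q = 0.191 × 6900 = 1318 C; n(e⁻) = 1318 / 96500 = 0.01366 mol
Cathode: Sn²⁺ + 2e⁻ → Sn → n(Sn) = 0.01366/2 = 0.006830 mol → 0.811 g
Anode: 2H₂O → O₂ + 4H⁺ + 4e⁻ → n(O₂) = 0.01366/4 = 0.003415 mol → 0.0765 L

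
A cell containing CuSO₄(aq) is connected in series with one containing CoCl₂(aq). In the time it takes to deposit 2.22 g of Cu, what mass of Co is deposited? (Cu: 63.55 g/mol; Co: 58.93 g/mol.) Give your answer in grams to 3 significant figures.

n(Cu) = 2.22 / 63.55 = 0.03493 mol
Cu²⁺ + 2e⁻ → Cu, so n(e⁻) = 2 × 0.03493 = 0.06986 mol
The cells are in series, so the same charge (and hence the same n(e⁻) = 0.06986 mol) passes through both.
Co²⁺ + 2e⁻ → Co, so n(Co) = 0.06986 / 2 = 0.03493 mol
m(Co) = 0.03493 × 58.93 = 2.06 g

2.06 g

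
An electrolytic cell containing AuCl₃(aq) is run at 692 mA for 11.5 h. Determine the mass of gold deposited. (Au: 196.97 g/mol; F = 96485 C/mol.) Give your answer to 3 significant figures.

Q = It = 0.692 × 41400 = 28650 C
Moles of electrons = 28650 / 96485 = 0.2969 mol
Au³⁺ + 3e⁻ → Au, so n(Au) = 0.2969 / 3 = 0.09897 mol
m = 0.09897 × 196.97 = 19.5 g

19.5 g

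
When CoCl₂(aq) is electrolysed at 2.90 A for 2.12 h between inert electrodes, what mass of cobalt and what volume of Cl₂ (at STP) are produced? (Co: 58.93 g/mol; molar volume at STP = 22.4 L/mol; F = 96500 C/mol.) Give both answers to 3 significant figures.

6.76 g Co; 2.57 L Cl₂

Q = 2.90 × 7632 = 22130 C; n(e⁻) = 22130 / 96500 = 0.2293 mol
Cathode: Co²⁺ + 2e⁻ → Co → n(Co) = 0.2293/2 = 0.1147 mol → 6.76 g
Anode: 2Cl⁻ → Cl₂ + 2e⁻ → n(Cl₂) = 0.2293/2 = 0.1147 mol → 2.57 L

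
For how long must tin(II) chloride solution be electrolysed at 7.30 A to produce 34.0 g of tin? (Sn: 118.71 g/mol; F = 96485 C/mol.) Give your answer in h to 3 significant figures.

n(Sn) = 34.0 / 118.71 = 0.2864 mol
Sn²⁺ + 2e⁻ → Sn, so n(e⁻) = 2 × 0.2864 = 0.5728 mol
Q = 0.5728 × 96485 = 55270 C
t = Q / I = 55270 / 7.30 = 7571 s = 2.10 h

2.10 h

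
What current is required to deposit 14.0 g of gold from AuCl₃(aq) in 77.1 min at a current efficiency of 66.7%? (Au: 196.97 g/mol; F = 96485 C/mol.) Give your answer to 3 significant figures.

n(Au) = 14.0 / 196.97 = 0.07108 mol
Au³⁺ + 3e⁻ → Au, so n(e⁻) = 3 × 0.07108 = 0.2132 mol
Q = 0.2132 × 96485 / 0.667 = 30840 C
I = Q / t = 30840 / 4626 s = 6.67 A

6.67 A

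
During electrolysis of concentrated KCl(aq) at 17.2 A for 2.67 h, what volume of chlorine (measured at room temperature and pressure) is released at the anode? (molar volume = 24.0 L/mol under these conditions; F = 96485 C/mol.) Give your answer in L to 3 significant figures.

20.6 L

Q = 17.2 A × 9612 s = 1.653×10^5 C
Moles of electrons = 1.653×10^5 / 96485 = 1.713 mol
2Cl⁻ → Cl₂ + 2e⁻, so n(Cl₂) = 1.713 / 2 = 0.8565 mol
V = 0.8565 × 24.0 = 20.56 L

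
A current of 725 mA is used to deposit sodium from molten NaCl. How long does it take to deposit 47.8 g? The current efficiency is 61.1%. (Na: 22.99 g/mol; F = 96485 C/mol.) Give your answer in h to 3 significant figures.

126 h

n(Na) = 47.8 / 22.99 = 2.079 mol
Na⁺ + e⁻ → Na, so n(e⁻) = 2.079 mol
Q = 2.079 × 96485 / 0.611 = 3.283×10^5 C
t = Q / I = 3.283×10^5 / 0.725 = 4.528×10^5 s = 126 h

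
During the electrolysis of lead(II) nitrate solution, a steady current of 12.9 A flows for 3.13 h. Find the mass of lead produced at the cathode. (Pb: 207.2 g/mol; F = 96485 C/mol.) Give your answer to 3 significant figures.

Q = It = 12.9 × 11268 = 1.454×10^5 C
n(e⁻) = 1.454×10^5 / 96485 = 1.507 mol
Pb²⁺ + 2e⁻ → Pb, so n(Pb) = 1.507 / 2 = 0.7535 mol
m = 0.7535 × 207.2 = 156 g

156 g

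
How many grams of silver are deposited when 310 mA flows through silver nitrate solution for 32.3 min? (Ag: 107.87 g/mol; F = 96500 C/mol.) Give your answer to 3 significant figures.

0.672 g

Charge passed = 0.310 × 1938 = 600.8 C
n(e⁻) = Q/F = 600.8/96500 = 0.006226 mol
Ag⁺ + e⁻ → Ag, so n(Ag) = 0.006226 mol
m = 0.006226 × 107.87 = 0.672 g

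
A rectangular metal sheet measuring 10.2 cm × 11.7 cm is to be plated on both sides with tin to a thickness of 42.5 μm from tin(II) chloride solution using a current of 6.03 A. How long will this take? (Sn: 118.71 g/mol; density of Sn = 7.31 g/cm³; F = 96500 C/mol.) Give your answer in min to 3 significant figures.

33.3 min

Plated area = 2 × 10.2 × 11.7 = 238.7 cm²
Volume = 238.7 × 42.5×10⁻⁴ cm = 1.014 cm³
m(Sn) = 1.014 × 7.31 = 7.412 g
n(Sn) = 7.412 / 118.71 = 0.06244 mol; n(e⁻) = 2 × 0.06244 = 0.1249 mol
Q = 0.1249 × 96500 = 12050 C
t = 12050 / 6.03 = 1998 s = 33.3 min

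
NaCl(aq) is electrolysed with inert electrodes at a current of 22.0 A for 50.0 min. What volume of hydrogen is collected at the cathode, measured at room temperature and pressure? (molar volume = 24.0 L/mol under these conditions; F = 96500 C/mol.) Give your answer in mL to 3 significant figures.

8210 mL

Q = 22.0 A × 3000 s = 66000 C
n(e⁻) = Q/F = 66000/96500 = 0.6839 mol
2H⁺ + 2e⁻ → H₂, so n(H₂) = 0.6839 / 2 = 0.3420 mol
V = 0.3420 × 24.0 = 8.208 L
= 8210 mL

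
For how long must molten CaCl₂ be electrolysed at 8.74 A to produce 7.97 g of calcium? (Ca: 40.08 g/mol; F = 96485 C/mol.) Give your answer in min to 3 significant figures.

73.2 min

n(Ca) = 7.97 / 40.08 = 0.1989 mol
Ca²⁺ + 2e⁻ → Ca, so n(e⁻) = 2 × 0.1989 = 0.3978 mol
Q = 0.3978 × 96485 = 38380 C
t = Q / I = 38380 / 8.74 = 4391 s = 73.2 min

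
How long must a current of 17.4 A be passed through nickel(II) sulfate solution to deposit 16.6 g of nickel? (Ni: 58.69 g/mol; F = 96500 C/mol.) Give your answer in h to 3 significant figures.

0.871 h

n(Ni) = 16.6 / 58.69 = 0.2828 mol
Ni²⁺ + 2e⁻ → Ni, so n(e⁻) = 2 × 0.2828 = 0.5656 mol
Q = 0.5656 × 96500 = 54580 C
t = Q / I = 54580 / 17.4 = 3137 s = 0.871 h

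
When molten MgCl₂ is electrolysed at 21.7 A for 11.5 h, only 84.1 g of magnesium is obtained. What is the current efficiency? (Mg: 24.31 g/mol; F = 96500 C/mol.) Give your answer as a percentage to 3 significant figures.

74.3%

Q = 21.7 × 41400 = 8.984×10^5 C
n(e⁻) = 8.984×10^5 / 96500 = 9.310 mol
Mg²⁺ + 2e⁻ → Mg, so theoretical n(Mg) = 4.655 mol → 113.2 g
Efficiency = 84.1 / 113.2 = 0.7429 = 74.3%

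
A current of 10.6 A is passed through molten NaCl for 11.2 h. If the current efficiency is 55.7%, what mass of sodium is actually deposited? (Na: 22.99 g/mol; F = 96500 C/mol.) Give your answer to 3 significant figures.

Q = 10.6 × 40320 = 4.274×10^5 C
n(e⁻) = 4.274×10^5 / 96500 = 4.429 mol
Na⁺ + e⁻ → Na, so theoretical m(Na) = 4.429 × 22.99 = 101.8 g
Actual mass = 55.7% × 101.8 = 56.7 g

56.7 g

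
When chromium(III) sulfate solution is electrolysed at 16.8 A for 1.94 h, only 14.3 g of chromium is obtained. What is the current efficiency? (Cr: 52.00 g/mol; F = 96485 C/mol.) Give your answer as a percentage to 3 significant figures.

67.8%

Q = 16.8 × 6984 = 1.173×10^5 C
n(e⁻) = 1.173×10^5 / 96485 = 1.216 mol
Cr³⁺ + 3e⁻ → Cr, so theoretical n(Cr) = 0.4053 mol → 21.08 g
Efficiency = 14.3 / 21.08 = 0.6784 = 67.8%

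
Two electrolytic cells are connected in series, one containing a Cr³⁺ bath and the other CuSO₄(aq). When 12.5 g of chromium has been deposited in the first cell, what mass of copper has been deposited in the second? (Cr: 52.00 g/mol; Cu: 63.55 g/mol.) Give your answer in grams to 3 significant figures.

22.9 g

n(Cr) = 12.5 / 52.00 = 0.2404 mol
Cr³⁺ + 3e⁻ → Cr, so n(e⁻) = 3 × 0.2404 = 0.7212 mol
The cells are in series, so the same charge (and hence the same n(e⁻) = 0.7212 mol) passes through both.
Cu²⁺ + 2e⁻ → Cu, so n(Cu) = 0.7212 / 2 = 0.3606 mol
m(Cu) = 0.3606 × 63.55 = 22.9 g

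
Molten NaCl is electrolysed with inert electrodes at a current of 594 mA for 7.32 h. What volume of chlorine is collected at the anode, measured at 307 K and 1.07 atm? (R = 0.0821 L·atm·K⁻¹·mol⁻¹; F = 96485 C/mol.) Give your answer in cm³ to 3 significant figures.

1910 cm³

Q = It = 0.594 × 26352 = 15650 C
Moles of electrons = 15650 / 96485 = 0.1622 mol
2Cl⁻ → Cl₂ + 2e⁻, so n(Cl₂) = 0.1622 / 2 = 0.08110 mol
V = nRT/P = 0.08110 × 0.0821 × 307 / 1.07 = 1.910 L
= 1910 cm³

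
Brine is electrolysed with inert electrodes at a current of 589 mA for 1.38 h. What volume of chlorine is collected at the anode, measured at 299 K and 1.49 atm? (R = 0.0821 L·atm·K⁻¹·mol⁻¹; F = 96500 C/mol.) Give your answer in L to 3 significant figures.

0.250 L

Q = It = 0.589 × 4968 = 2926 C
n(e⁻) = Q/F = 2926/96500 = 0.03032 mol
2Cl⁻ → Cl₂ + 2e⁻, so n(Cl₂) = 0.03032 / 2 = 0.01516 mol
V = nRT/P = 0.01516 × 0.0821 × 299 / 1.49 = 0.2498 L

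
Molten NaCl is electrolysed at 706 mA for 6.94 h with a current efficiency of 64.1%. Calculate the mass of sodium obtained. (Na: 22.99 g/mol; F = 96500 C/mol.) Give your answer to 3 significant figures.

2.69 g

Q = 0.706 × 24984 = 17640 C
n(e⁻) = 17640 / 96500 = 0.1828 mol
Na⁺ + e⁻ → Na, so theoretical m(Na) = 0.1828 × 22.99 = 4.203 g
Actual mass = 64.1% × 4.203 = 2.69 g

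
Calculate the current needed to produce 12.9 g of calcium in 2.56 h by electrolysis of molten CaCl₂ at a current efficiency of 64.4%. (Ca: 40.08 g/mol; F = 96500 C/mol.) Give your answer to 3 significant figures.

10.5 A

n(Ca) = 12.9 / 40.08 = 0.3219 mol
Ca²⁺ + 2e⁻ → Ca, so n(e⁻) = 2 × 0.3219 = 0.6438 mol
Q = 0.6438 × 96500 / 0.644 = 96470 C
I = Q / t = 96470 / 9216 s = 10.5 A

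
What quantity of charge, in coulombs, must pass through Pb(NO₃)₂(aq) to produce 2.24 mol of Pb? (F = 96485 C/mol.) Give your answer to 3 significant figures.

Pb²⁺ + 2e⁻ → Pb, so n(e⁻) = 2 × 2.24 = 4.480 mol
Q = 4.480 × 96485 = 4.323×10^5 C

4.32×10^5 C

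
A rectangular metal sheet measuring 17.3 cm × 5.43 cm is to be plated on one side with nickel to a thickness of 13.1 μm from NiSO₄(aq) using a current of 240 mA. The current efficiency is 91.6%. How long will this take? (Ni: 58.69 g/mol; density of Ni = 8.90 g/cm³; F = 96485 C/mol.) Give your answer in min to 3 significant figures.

273 min

Plated area = 17.3 × 5.43 = 93.94 cm²
Volume = 93.94 × 13.1×10⁻⁴ cm = 0.1231 cm³
m(Ni) = 0.1231 × 8.90 = 1.096 g
n(Ni) = 1.096 / 58.69 = 0.01867 mol; n(e⁻) = 2 × 0.01867 = 0.03734 mol
Q = 0.03734 × 96485 / 0.916 = 3933 C
t = 3933 / 0.240 = 16390 s = 273 min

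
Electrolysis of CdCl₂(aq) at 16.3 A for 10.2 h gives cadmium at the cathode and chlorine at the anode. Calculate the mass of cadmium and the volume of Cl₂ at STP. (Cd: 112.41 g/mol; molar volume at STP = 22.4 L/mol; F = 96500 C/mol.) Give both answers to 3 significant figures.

349 g Cd; 69.5 L Cl₂

Q = 16.3 × 36720 = 5.985×10^5 C; n(e⁻) = 5.985×10^5 / 96500 = 6.202 mol
Cathode: Cd²⁺ + 2e⁻ → Cd → n(Cd) = 6.202/2 = 3.101 mol → 349 g
Anode: 2Cl⁻ → Cl₂ + 2e⁻ → n(Cl₂) = 6.202/2 = 3.101 mol → 69.5 L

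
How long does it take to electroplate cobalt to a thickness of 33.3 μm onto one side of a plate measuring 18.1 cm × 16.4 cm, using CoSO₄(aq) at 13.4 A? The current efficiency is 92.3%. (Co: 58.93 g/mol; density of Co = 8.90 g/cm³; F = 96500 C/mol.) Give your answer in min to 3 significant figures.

38.8 min

Plated area = 18.1 × 16.4 = 296.8 cm²
Volume = 296.8 × 33.3×10⁻⁴ cm = 0.9883 cm³
m(Co) = 0.9883 × 8.90 = 8.796 g
n(Co) = 8.796 / 58.93 = 0.1493 mol; n(e⁻) = 2 × 0.1493 = 0.2986 mol
Q = 0.2986 × 96500 / 0.923 = 31220 C
t = 31220 / 13.4 = 2330 s = 38.8 min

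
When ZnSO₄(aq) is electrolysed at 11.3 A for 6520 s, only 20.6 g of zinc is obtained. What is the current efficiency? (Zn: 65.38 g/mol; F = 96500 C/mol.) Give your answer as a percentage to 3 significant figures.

82.5%

Q = 11.3 × 6520 = 73680 C
n(e⁻) = 73680 / 96500 = 0.7635 mol
Zn²⁺ + 2e⁻ → Zn, so theoretical n(Zn) = 0.3818 mol → 24.96 g
Efficiency = 20.6 / 24.96 = 0.8253 = 82.5%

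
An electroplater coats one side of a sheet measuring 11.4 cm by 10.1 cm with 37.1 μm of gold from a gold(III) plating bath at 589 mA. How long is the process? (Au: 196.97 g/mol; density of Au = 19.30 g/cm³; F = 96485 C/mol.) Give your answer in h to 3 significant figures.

5.71 h

Plated area = 11.4 × 10.1 = 115.1 cm²
Volume = 115.1 × 37.1×10⁻⁴ cm = 0.4270 cm³
m(Au) = 0.4270 × 19.30 = 8.241 g
n(Au) = 8.241 / 196.97 = 0.04184 mol; n(e⁻) = 3 × 0.04184 = 0.1255 mol
Q = 0.1255 × 96485 = 12110 C
t = 12110 / 0.589 = 20560 s = 5.71 h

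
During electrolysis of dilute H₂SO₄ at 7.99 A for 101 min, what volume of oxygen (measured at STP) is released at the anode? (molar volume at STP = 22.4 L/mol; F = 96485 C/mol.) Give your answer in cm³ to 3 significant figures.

2810 cm³

Charge passed = 7.99 × 6060 = 48420 C
Moles of electrons = 48420 / 96485 = 0.5018 mol
2H₂O → O₂ + 4H⁺ + 4e⁻, so n(O₂) = 0.5018 / 4 = 0.1255 mol
V = 0.1255 × 22.4 = 2.811 L
= 2810 cm³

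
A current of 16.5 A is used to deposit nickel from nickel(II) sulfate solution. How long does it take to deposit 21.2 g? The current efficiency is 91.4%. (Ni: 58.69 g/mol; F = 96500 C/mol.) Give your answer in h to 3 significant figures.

n(Ni) = 21.2 / 58.69 = 0.3612 mol
Ni²⁺ + 2e⁻ → Ni, so n(e⁻) = 2 × 0.3612 = 0.7224 mol
Q = 0.7224 × 96500 / 0.914 = 76270 C
t = Q / I = 76270 / 16.5 = 4622 s = 1.28 h

1.28 h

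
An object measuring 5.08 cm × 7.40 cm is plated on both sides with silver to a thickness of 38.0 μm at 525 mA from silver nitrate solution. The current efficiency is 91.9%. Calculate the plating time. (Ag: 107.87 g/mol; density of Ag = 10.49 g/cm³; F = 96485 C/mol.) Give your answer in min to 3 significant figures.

92.6 min

Plated area = 2 × 5.08 × 7.40 = 75.18 cm²
Volume = 75.18 × 38.0×10⁻⁴ cm = 0.2857 cm³
m(Ag) = 0.2857 × 10.49 = 2.997 g
n(Ag) = 2.997 / 107.87 = 0.02778 mol; n(e⁻) = 0.02778 mol
Q = 0.02778 × 96485 / 0.919 = 2917 C
t = 2917 / 0.525 = 5556 s = 92.6 min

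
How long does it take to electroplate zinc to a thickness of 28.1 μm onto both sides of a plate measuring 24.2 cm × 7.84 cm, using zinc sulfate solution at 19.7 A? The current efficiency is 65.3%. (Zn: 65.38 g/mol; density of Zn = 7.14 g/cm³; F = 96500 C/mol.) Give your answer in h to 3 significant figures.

0.485 h

Plated area = 2 × 24.2 × 7.84 = 379.5 cm²
Volume = 379.5 × 28.1×10⁻⁴ cm = 1.066 cm³
m(Zn) = 1.066 × 7.14 = 7.611 g
n(Zn) = 7.611 / 65.38 = 0.1164 mol; n(e⁻) = 2 × 0.1164 = 0.2328 mol
Q = 0.2328 × 96500 / 0.653 = 34400 C
t = 34400 / 19.7 = 1746 s = 0.485 h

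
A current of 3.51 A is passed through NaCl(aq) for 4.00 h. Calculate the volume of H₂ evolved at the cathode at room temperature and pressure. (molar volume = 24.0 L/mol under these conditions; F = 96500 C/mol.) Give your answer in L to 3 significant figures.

6.29 L

Charge passed = 3.51 × 14400 = 50540 C
Moles of electrons = 50540 / 96500 = 0.5237 mol
2H⁺ + 2e⁻ → H₂, so n(H₂) = 0.5237 / 2 = 0.2619 mol
V = 0.2619 × 24.0 = 6.286 L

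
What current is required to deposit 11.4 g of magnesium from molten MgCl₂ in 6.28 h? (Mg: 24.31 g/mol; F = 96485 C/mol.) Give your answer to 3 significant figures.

n(Mg) = 11.4 / 24.31 = 0.4689 mol
Mg²⁺ + 2e⁻ → Mg, so n(e⁻) = 2 × 0.4689 = 0.9378 mol
Q = 0.9378 × 96485 = 90480 C
I = Q / t = 90480 / 22608 s = 4.00 A

4.00 A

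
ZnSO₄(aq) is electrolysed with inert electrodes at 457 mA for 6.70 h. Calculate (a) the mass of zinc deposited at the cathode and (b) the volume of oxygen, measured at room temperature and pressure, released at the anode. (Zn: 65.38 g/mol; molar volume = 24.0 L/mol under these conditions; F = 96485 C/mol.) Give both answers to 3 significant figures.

Q = 0.457 × 24120 = 11020 C; n(e⁻) = 11020 / 96485 = 0.1142 mol
Cathode: Zn²⁺ + 2e⁻ → Zn → n(Zn) = 0.1142/2 = 0.05710 mol → 3.73 g
Anode: 2H₂O → O₂ + 4H⁺ + 4e⁻ → n(O₂) = 0.1142/4 = 0.02855 mol → 0.685 L

3.73 g Zn; 0.685 L O₂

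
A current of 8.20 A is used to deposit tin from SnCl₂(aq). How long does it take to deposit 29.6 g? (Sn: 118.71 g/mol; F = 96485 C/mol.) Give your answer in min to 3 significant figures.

n(Sn) = 29.6 / 118.71 = 0.2493 mol
Sn²⁺ + 2e⁻ → Sn, so n(e⁻) = 2 × 0.2493 = 0.4986 mol
Q = 0.4986 × 96485 = 48110 C
t = Q / I = 48110 / 8.20 = 5867 s = 97.8 min

97.8 min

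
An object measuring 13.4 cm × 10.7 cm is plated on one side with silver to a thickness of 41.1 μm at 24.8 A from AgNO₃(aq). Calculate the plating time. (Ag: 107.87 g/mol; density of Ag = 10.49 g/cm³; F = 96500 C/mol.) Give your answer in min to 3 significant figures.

Plated area = 13.4 × 10.7 = 143.4 cm²
Volume = 143.4 × 41.1×10⁻⁴ cm = 0.5894 cm³
m(Ag) = 0.5894 × 10.49 = 6.183 g
n(Ag) = 6.183 / 107.87 = 0.05732 mol; n(e⁻) = 0.05732 mol
Q = 0.05732 × 96500 = 5531 C
t = 5531 / 24.8 = 223.0 s = 3.72 min

3.72 min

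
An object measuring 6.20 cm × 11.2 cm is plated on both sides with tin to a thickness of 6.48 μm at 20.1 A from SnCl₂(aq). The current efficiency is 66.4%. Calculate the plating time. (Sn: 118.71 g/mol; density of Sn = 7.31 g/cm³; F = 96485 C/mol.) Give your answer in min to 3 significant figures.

1.34 min

Plated area = 2 × 6.20 × 11.2 = 138.9 cm²
Volume = 138.9 × 6.48×10⁻⁴ cm = 0.09001 cm³
m(Sn) = 0.09001 × 7.31 = 0.6580 g
n(Sn) = 0.6580 / 118.71 = 0.005543 mol; n(e⁻) = 2 × 0.005543 = 0.01109 mol
Q = 0.01109 × 96485 / 0.664 = 1611 C
t = 1611 / 20.1 = 80.15 s = 1.34 min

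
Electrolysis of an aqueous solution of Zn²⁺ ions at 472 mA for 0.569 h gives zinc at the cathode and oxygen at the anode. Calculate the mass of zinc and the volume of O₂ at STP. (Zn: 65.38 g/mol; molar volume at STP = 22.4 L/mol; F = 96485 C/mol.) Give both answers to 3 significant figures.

Q = 0.472 × 2048.4 = 966.8 C; n(e⁻) = 966.8 / 96485 = 0.01002 mol
Cathode: Zn²⁺ + 2e⁻ → Zn → n(Zn) = 0.01002/2 = 0.005010 mol → 0.328 g
Anode: 2H₂O → O₂ + 4H⁺ + 4e⁻ → n(O₂) = 0.01002/4 = 0.002505 mol → 0.0561 L

0.328 g Zn; 0.0561 L O₂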